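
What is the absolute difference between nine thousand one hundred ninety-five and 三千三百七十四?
Convert nine thousand one hundred ninety-five (English words) → 9×1000 + 1×100 + 95 = 9195 (decimal)
Convert 三千三百七十四 (Chinese numeral) → 3×1000 + 3×100 + 7×10 + 4 = 3374 (decimal)
Compute |9195 - 3374| = 5821
5821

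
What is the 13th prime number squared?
The 13th prime number = 41
Compute 41² = 41 × 41 = 1681
1681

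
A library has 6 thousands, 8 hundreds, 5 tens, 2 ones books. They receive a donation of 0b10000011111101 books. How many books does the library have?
Convert 6 thousands, 8 hundreds, 5 tens, 2 ones (place-value notation) → 6×1000 + 8×100 + 5×10 + 2 = 6852 (decimal)
Convert 0b10000011111101 (binary) → 8192 + 128 + 64 + 32 + 16 + 8 + 4 + 1 = 8445 (decimal)
Compute 6852 + 8445 = 15297
15297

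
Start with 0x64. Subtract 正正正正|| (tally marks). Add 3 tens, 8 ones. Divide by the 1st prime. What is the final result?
Convert 0x64 (hexadecimal) → 6×16 + 4 = 100 (decimal)
Start: 100
Convert 正正正正|| (tally marks) → 5 + 5 + 5 + 5 + 2 = 22 (decimal)
100 - 22 = 78
Convert 3 tens, 8 ones (place-value notation) → 3×10 + 8 = 38 (decimal)
78 + 38 = 116
Convert the 1st prime (prime index) → 2 (decimal)
116 ÷ 2 = 58
58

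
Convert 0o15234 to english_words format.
Convert 0o15234 (octal) → 1×4096 + 5×512 + 2×64 + 3×8 + 4 = 6812 (decimal)
Convert 6812 (decimal) → 6812 = 6×1000 + 8×100 + 12 → six thousand eight hundred twelve (English words)
six thousand eight hundred twelve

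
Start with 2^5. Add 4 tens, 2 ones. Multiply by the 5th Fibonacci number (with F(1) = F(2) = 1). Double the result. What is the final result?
Convert 2^5 (power) → 32 (decimal)
Start: 32
Convert 4 tens, 2 ones (place-value notation) → 4×10 + 2 = 42 (decimal)
32 + 42 = 74
Convert the 5th Fibonacci number (with F(1) = F(2) = 1) (Fibonacci index) → 1, 1, 2, 3, 5 → 5 (decimal)
74 × 5 = 370
370 × 2 = 740
740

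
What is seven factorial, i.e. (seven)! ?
Convert seven (English words) → 7 (decimal)
Compute 7! = 5040
5040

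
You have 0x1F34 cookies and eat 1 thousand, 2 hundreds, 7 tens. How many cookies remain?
Convert 0x1F34 (hexadecimal) → 1×4096 + 15×256 + 3×16 + 4 = 7988 (decimal)
Convert 1 thousand, 2 hundreds, 7 tens (place-value notation) → 1×1000 + 2×100 + 7×10 = 1270 (decimal)
Compute 7988 - 1270 = 6718
6718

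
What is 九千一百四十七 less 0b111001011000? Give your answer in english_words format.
Convert 九千一百四十七 (Chinese numeral) → 9×1000 + 1×100 + 4×10 + 7 = 9147 (decimal)
Convert 0b111001011000 (binary) → 2048 + 1024 + 512 + 64 + 16 + 8 = 3672 (decimal)
Compute 9147 - 3672 = 5475
Convert 5475 (decimal) → 5475 = 5×1000 + 4×100 + 75 → five thousand four hundred seventy-five (English words)
five thousand four hundred seventy-five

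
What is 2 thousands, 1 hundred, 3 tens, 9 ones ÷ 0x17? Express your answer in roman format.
Convert 2 thousands, 1 hundred, 3 tens, 9 ones (place-value notation) → 2×1000 + 1×100 + 3×10 + 9 = 2139 (decimal)
Convert 0x17 (hexadecimal) → 1×16 + 7 = 23 (decimal)
Compute 2139 ÷ 23 = 93
Convert 93 (decimal) → 93 = 90 + 1 + 1 + 1 → XCIII (Roman numeral)
XCIII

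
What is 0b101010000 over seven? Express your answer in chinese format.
Convert 0b101010000 (binary) → 256 + 64 + 16 = 336 (decimal)
Convert seven (English words) → 7 (decimal)
Compute 336 ÷ 7 = 48
Convert 48 (decimal) → 48 = 4×10 + 8 → 四十八 (Chinese numeral)
四十八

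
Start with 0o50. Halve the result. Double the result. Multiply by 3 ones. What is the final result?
Convert 0o50 (octal) → 5×8 = 40 (decimal)
Start: 40
40 ÷ 2 = 20
20 × 2 = 40
Convert 3 ones (place-value notation) → 3 (decimal)
40 × 3 = 120
120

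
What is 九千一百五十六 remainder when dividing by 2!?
Convert 九千一百五十六 (Chinese numeral) → 9×1000 + 1×100 + 5×10 + 6 = 9156 (decimal)
Convert 2! (factorial) → 2 (decimal)
Compute 9156 mod 2 = 0
0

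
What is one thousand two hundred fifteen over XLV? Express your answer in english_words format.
Convert one thousand two hundred fifteen (English words) → 1×1000 + 2×100 + 15 = 1215 (decimal)
Convert XLV (Roman numeral) → 40 + 5 = 45 (decimal)
Compute 1215 ÷ 45 = 27
Convert 27 (decimal) → twenty-seven (English words)
twenty-seven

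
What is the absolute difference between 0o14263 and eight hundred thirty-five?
Convert 0o14263 (octal) → 1×4096 + 4×512 + 2×64 + 6×8 + 3 = 6323 (decimal)
Convert eight hundred thirty-five (English words) → 8×100 + 35 = 835 (decimal)
Compute |6323 - 835| = 5488
5488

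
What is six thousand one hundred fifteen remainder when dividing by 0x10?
Convert six thousand one hundred fifteen (English words) → 6×1000 + 1×100 + 15 = 6115 (decimal)
Convert 0x10 (hexadecimal) → 1×16 = 16 (decimal)
Compute 6115 mod 16 = 3
3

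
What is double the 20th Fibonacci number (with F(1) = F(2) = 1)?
The 20th Fibonacci number (with F(1) = F(2) = 1) = 6765
Compute 6765 × 2 = 13530
13530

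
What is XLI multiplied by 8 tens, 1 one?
Convert XLI (Roman numeral) → 40 + 1 = 41 (decimal)
Convert 8 tens, 1 one (place-value notation) → 8×10 + 1 = 81 (decimal)
Compute 41 × 81 = 3321
3321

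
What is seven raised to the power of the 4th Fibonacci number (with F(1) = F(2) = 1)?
Convert seven (English words) → 7 (decimal)
Convert the 4th Fibonacci number (with F(1) = F(2) = 1) (Fibonacci index) → 1, 1, 2, 3 → 3 (decimal)
Compute 7 ^ 3 = 343
343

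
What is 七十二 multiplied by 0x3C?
Convert 七十二 (Chinese numeral) → 7×10 + 2 = 72 (decimal)
Convert 0x3C (hexadecimal) → 3×16 + 12 = 60 (decimal)
Compute 72 × 60 = 4320
4320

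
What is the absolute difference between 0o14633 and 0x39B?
Convert 0o14633 (octal) → 1×4096 + 4×512 + 6×64 + 3×8 + 3 = 6555 (decimal)
Convert 0x39B (hexadecimal) → 3×256 + 9×16 + 11 = 923 (decimal)
Compute |6555 - 923| = 5632
5632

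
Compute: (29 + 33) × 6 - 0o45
Convert 0o45 (octal) → 4×8 + 5 = 37 (decimal)
Expression in decimal: (29 + 33) × 6 - 37
Parentheses first: 29 + 33 = 62
Multiply: 62 × 6 = 372
Subtract: 372 - 37 = 335
335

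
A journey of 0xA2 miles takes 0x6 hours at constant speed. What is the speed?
Convert 0xA2 (hexadecimal) → 10×16 + 2 = 162 (decimal)
Convert 0x6 (hexadecimal) → 6 (decimal)
Compute 162 ÷ 6 = 27
27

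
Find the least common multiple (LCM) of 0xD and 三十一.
Convert 0xD (hexadecimal) → 13 (decimal)
Convert 三十一 (Chinese numeral) → 3×10 + 1 = 31 (decimal)
Compute lcm(13, 31) = 403
403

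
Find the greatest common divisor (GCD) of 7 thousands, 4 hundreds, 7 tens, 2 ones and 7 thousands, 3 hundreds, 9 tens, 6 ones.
Convert 7 thousands, 4 hundreds, 7 tens, 2 ones (place-value notation) → 7×1000 + 4×100 + 7×10 + 2 = 7472 (decimal)
Convert 7 thousands, 3 hundreds, 9 tens, 6 ones (place-value notation) → 7×1000 + 3×100 + 9×10 + 6 = 7396 (decimal)
Compute gcd(7472, 7396) = 4
4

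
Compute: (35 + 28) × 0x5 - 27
Convert 0x5 (hexadecimal) → 5 (decimal)
Expression in decimal: (35 + 28) × 5 - 27
Parentheses first: 35 + 28 = 63
Multiply: 63 × 5 = 315
Subtract: 315 - 27 = 288
288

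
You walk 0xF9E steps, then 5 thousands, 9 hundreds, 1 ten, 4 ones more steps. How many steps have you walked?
Convert 0xF9E (hexadecimal) → 15×256 + 9×16 + 14 = 3998 (decimal)
Convert 5 thousands, 9 hundreds, 1 ten, 4 ones (place-value notation) → 5×1000 + 9×100 + 1×10 + 4 = 5914 (decimal)
Compute 3998 + 5914 = 9912
9912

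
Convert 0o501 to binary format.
Convert 0o501 (octal) → 5×64 + 1 = 321 (decimal)
Convert 321 (decimal) → 321 = 256 + 64 + 1 → 0b101000001 (binary)
0b101000001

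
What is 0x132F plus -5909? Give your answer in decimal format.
Convert 0x132F (hexadecimal) → 1×4096 + 3×256 + 2×16 + 15 = 4911 (decimal)
Compute 4911 + -5909 = -998
-998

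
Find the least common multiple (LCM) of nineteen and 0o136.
Convert nineteen (English words) → 19 (decimal)
Convert 0o136 (octal) → 1×64 + 3×8 + 6 = 94 (decimal)
Compute lcm(19, 94) = 1786
1786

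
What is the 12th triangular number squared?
The 12th triangular number = 12×13/2 = 78
Compute 78² = 78 × 78 = 6084
6084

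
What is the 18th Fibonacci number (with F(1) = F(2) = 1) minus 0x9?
The 18th Fibonacci number (with F(1) = F(2) = 1) = 2584
Convert 0x9 (hexadecimal) → 9 (decimal)
Compute 2584 - 9 = 2575
2575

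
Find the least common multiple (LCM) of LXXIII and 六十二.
Convert LXXIII (Roman numeral) → 50 + 10 + 10 + 1 + 1 + 1 = 73 (decimal)
Convert 六十二 (Chinese numeral) → 6×10 + 2 = 62 (decimal)
Compute lcm(73, 62) = 4526
4526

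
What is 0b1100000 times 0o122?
Convert 0b1100000 (binary) → 64 + 32 = 96 (decimal)
Convert 0o122 (octal) → 1×64 + 2×8 + 2 = 82 (decimal)
Compute 96 × 82 = 7872
7872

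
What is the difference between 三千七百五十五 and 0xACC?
Convert 三千七百五十五 (Chinese numeral) → 3×1000 + 7×100 + 5×10 + 5 = 3755 (decimal)
Convert 0xACC (hexadecimal) → 10×256 + 12×16 + 12 = 2764 (decimal)
Difference: |3755 - 2764| = 991
991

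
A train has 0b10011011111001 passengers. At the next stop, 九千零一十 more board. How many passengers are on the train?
Convert 0b10011011111001 (binary) → 8192 + 1024 + 512 + 128 + 64 + 32 + 16 + 8 + 1 = 9977 (decimal)
Convert 九千零一十 (Chinese numeral) → 9×1000 + 1×10 = 9010 (decimal)
Compute 9977 + 9010 = 18987
18987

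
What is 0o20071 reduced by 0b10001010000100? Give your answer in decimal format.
Convert 0o20071 (octal) → 2×4096 + 7×8 + 1 = 8249 (decimal)
Convert 0b10001010000100 (binary) → 8192 + 512 + 128 + 4 = 8836 (decimal)
Compute 8249 - 8836 = -587
-587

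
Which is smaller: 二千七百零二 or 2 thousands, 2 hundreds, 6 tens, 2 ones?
Convert 二千七百零二 (Chinese numeral) → 2×1000 + 7×100 + 2 = 2702 (decimal)
Convert 2 thousands, 2 hundreds, 6 tens, 2 ones (place-value notation) → 2×1000 + 2×100 + 6×10 + 2 = 2262 (decimal)
Compare 2702 vs 2262: smaller = 2262
2262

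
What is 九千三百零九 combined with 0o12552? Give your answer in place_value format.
Convert 九千三百零九 (Chinese numeral) → 9×1000 + 3×100 + 9 = 9309 (decimal)
Convert 0o12552 (octal) → 1×4096 + 2×512 + 5×64 + 5×8 + 2 = 5482 (decimal)
Compute 9309 + 5482 = 14791
Convert 14791 (decimal) → 14791 = 14×1000 + 7×100 + 9×10 + 1 → 14 thousands, 7 hundreds, 9 tens, 1 one (place-value notation)
14 thousands, 7 hundreds, 9 tens, 1 one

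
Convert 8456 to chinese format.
Convert 8456 (decimal) → 8456 = 8×1000 + 4×100 + 5×10 + 6 → 八千四百五十六 (Chinese numeral)
八千四百五十六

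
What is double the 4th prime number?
The 4th prime number = 7
Compute 7 × 2 = 14
14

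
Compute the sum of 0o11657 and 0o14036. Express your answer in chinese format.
Convert 0o11657 (octal) → 1×4096 + 1×512 + 6×64 + 5×8 + 7 = 5039 (decimal)
Convert 0o14036 (octal) → 1×4096 + 4×512 + 3×8 + 6 = 6174 (decimal)
Compute 5039 + 6174 = 11213
Convert 11213 (decimal) → 11213 = 1×10000 + 1×1000 + 2×100 + 1×10 + 3 → 一万一千二百一十三 (Chinese numeral)
一万一千二百一十三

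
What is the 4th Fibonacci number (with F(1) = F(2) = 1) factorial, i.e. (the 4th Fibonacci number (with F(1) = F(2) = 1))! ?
Convert the 4th Fibonacci number (with F(1) = F(2) = 1) (Fibonacci index) → 1, 1, 2, 3 → 3 (decimal)
Compute 3! = 6
6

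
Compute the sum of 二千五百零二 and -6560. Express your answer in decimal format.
Convert 二千五百零二 (Chinese numeral) → 2×1000 + 5×100 + 2 = 2502 (decimal)
Compute 2502 + -6560 = -4058
-4058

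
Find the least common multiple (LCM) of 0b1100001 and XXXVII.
Convert 0b1100001 (binary) → 64 + 32 + 1 = 97 (decimal)
Convert XXXVII (Roman numeral) → 10 + 10 + 10 + 5 + 1 + 1 = 37 (decimal)
Compute lcm(97, 37) = 3589
3589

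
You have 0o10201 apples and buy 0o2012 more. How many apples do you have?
Convert 0o10201 (octal) → 1×4096 + 2×64 + 1 = 4225 (decimal)
Convert 0o2012 (octal) → 2×512 + 1×8 + 2 = 1034 (decimal)
Compute 4225 + 1034 = 5259
5259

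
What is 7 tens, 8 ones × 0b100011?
Convert 7 tens, 8 ones (place-value notation) → 7×10 + 8 = 78 (decimal)
Convert 0b100011 (binary) → 32 + 2 + 1 = 35 (decimal)
Compute 78 × 35 = 2730
2730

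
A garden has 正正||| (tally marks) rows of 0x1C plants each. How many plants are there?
Convert 0x1C (hexadecimal) → 1×16 + 12 = 28 (decimal)
Convert 正正||| (tally marks) → 5 + 5 + 3 = 13 (decimal)
Compute 28 × 13 = 364
364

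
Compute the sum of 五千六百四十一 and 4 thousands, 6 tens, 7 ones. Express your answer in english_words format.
Convert 五千六百四十一 (Chinese numeral) → 5×1000 + 6×100 + 4×10 + 1 = 5641 (decimal)
Convert 4 thousands, 6 tens, 7 ones (place-value notation) → 4×1000 + 6×10 + 7 = 4067 (decimal)
Compute 5641 + 4067 = 9708
Convert 9708 (decimal) → 9708 = 9×1000 + 7×100 + 8 → nine thousand seven hundred eight (English words)
nine thousand seven hundred eight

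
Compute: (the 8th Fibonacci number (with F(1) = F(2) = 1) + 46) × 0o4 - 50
Convert the 8th Fibonacci number (with F(1) = F(2) = 1) (Fibonacci index) → 1, 1, 2, 3, 5, 8, 13, 21 → 21 (decimal)
Convert 0o4 (octal) → 4 (decimal)
Expression in decimal: (21 + 46) × 4 - 50
Parentheses first: 21 + 46 = 67
Multiply: 67 × 4 = 268
Subtract: 268 - 50 = 218
218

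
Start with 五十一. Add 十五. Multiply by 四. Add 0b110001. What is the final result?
Convert 五十一 (Chinese numeral) → 5×10 + 1 = 51 (decimal)
Start: 51
Convert 十五 (Chinese numeral) → 1×10 + 5 = 15 (decimal)
51 + 15 = 66
Convert 四 (Chinese numeral) → 4 (decimal)
66 × 4 = 264
Convert 0b110001 (binary) → 32 + 16 + 1 = 49 (decimal)
264 + 49 = 313
313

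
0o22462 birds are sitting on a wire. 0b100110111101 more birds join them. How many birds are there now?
Convert 0o22462 (octal) → 2×4096 + 2×512 + 4×64 + 6×8 + 2 = 9522 (decimal)
Convert 0b100110111101 (binary) → 2048 + 256 + 128 + 32 + 16 + 8 + 4 + 1 = 2493 (decimal)
Compute 9522 + 2493 = 12015
12015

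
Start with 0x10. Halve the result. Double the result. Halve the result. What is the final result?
Convert 0x10 (hexadecimal) → 1×16 = 16 (decimal)
Start: 16
16 ÷ 2 = 8
8 × 2 = 16
16 ÷ 2 = 8
8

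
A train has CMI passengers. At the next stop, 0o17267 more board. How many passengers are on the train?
Convert CMI (Roman numeral) → 900 + 1 = 901 (decimal)
Convert 0o17267 (octal) → 1×4096 + 7×512 + 2×64 + 6×8 + 7 = 7863 (decimal)
Compute 901 + 7863 = 8764
8764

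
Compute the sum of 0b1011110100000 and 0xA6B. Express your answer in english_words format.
Convert 0b1011110100000 (binary) → 4096 + 1024 + 512 + 256 + 128 + 32 = 6048 (decimal)
Convert 0xA6B (hexadecimal) → 10×256 + 6×16 + 11 = 2667 (decimal)
Compute 6048 + 2667 = 8715
Convert 8715 (decimal) → 8715 = 8×1000 + 7×100 + 15 → eight thousand seven hundred fifteen (English words)
eight thousand seven hundred fifteen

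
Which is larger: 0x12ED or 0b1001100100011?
Convert 0x12ED (hexadecimal) → 1×4096 + 2×256 + 14×16 + 13 = 4845 (decimal)
Convert 0b1001100100011 (binary) → 4096 + 512 + 256 + 32 + 2 + 1 = 4899 (decimal)
Compare 4845 vs 4899: larger = 4899
4899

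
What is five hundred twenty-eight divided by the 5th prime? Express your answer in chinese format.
Convert five hundred twenty-eight (English words) → 5×100 + 28 = 528 (decimal)
Convert the 5th prime (prime index) → 11 (decimal)
Compute 528 ÷ 11 = 48
Convert 48 (decimal) → 48 = 4×10 + 8 → 四十八 (Chinese numeral)
四十八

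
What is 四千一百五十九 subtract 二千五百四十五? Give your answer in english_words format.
Convert 四千一百五十九 (Chinese numeral) → 4×1000 + 1×100 + 5×10 + 9 = 4159 (decimal)
Convert 二千五百四十五 (Chinese numeral) → 2×1000 + 5×100 + 4×10 + 5 = 2545 (decimal)
Compute 4159 - 2545 = 1614
Convert 1614 (decimal) → 1614 = 1×1000 + 6×100 + 14 → one thousand six hundred fourteen (English words)
one thousand six hundred fourteen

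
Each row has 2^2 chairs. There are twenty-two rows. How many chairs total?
Convert 2^2 (power) → 4 (decimal)
Convert twenty-two (English words) → 22 (decimal)
Compute 4 × 22 = 88
88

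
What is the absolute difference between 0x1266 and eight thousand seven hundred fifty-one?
Convert 0x1266 (hexadecimal) → 1×4096 + 2×256 + 6×16 + 6 = 4710 (decimal)
Convert eight thousand seven hundred fifty-one (English words) → 8×1000 + 7×100 + 51 = 8751 (decimal)
Compute |4710 - 8751| = 4041
4041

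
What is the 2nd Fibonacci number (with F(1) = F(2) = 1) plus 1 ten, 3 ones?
The 2nd Fibonacci number (with F(1) = F(2) = 1) = 1
Convert 1 ten, 3 ones (place-value notation) → 1×10 + 3 = 13 (decimal)
Compute 1 + 13 = 14
14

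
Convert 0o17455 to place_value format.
Convert 0o17455 (octal) → 1×4096 + 7×512 + 4×64 + 5×8 + 5 = 7981 (decimal)
Convert 7981 (decimal) → 7981 = 7×1000 + 9×100 + 8×10 + 1 → 7 thousands, 9 hundreds, 8 tens, 1 one (place-value notation)
7 thousands, 9 hundreds, 8 tens, 1 one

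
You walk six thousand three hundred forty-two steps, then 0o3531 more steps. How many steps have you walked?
Convert six thousand three hundred forty-two (English words) → 6×1000 + 3×100 + 42 = 6342 (decimal)
Convert 0o3531 (octal) → 3×512 + 5×64 + 3×8 + 1 = 1881 (decimal)
Compute 6342 + 1881 = 8223
8223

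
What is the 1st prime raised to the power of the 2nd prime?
Convert the 1st prime (prime index) → 2 (decimal)
Convert the 2nd prime (prime index) → 3 (decimal)
Compute 2 ^ 3 = 8
8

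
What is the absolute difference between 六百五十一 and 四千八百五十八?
Convert 六百五十一 (Chinese numeral) → 6×100 + 5×10 + 1 = 651 (decimal)
Convert 四千八百五十八 (Chinese numeral) → 4×1000 + 8×100 + 5×10 + 8 = 4858 (decimal)
Compute |651 - 4858| = 4207
4207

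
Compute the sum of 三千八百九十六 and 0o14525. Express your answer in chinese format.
Convert 三千八百九十六 (Chinese numeral) → 3×1000 + 8×100 + 9×10 + 6 = 3896 (decimal)
Convert 0o14525 (octal) → 1×4096 + 4×512 + 5×64 + 2×8 + 5 = 6485 (decimal)
Compute 3896 + 6485 = 10381
Convert 10381 (decimal) → 10381 = 1×10000 + 3×100 + 8×10 + 1 → 一万零三百八十一 (Chinese numeral)
一万零三百八十一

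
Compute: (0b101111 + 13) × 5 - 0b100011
Convert 0b101111 (binary) → 32 + 8 + 4 + 2 + 1 = 47 (decimal)
Convert 0b100011 (binary) → 32 + 2 + 1 = 35 (decimal)
Expression in decimal: (47 + 13) × 5 - 35
Parentheses first: 47 + 13 = 60
Multiply: 60 × 5 = 300
Subtract: 300 - 35 = 265
265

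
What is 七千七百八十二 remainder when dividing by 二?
Convert 七千七百八十二 (Chinese numeral) → 7×1000 + 7×100 + 8×10 + 2 = 7782 (decimal)
Convert 二 (Chinese numeral) → 2 (decimal)
Compute 7782 mod 2 = 0
0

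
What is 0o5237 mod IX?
Convert 0o5237 (octal) → 5×512 + 2×64 + 3×8 + 7 = 2719 (decimal)
Convert IX (Roman numeral) → 9 (decimal)
Compute 2719 mod 9 = 1
1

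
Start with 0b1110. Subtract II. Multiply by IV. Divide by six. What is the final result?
Convert 0b1110 (binary) → 8 + 4 + 2 = 14 (decimal)
Start: 14
Convert II (Roman numeral) → 1 + 1 = 2 (decimal)
14 - 2 = 12
Convert IV (Roman numeral) → 4 (decimal)
12 × 4 = 48
Convert six (English words) → 6 (decimal)
48 ÷ 6 = 8
8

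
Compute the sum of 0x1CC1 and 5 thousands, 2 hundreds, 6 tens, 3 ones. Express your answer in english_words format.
Convert 0x1CC1 (hexadecimal) → 1×4096 + 12×256 + 12×16 + 1 = 7361 (decimal)
Convert 5 thousands, 2 hundreds, 6 tens, 3 ones (place-value notation) → 5×1000 + 2×100 + 6×10 + 3 = 5263 (decimal)
Compute 7361 + 5263 = 12624
Convert 12624 (decimal) → 12624 = 12×1000 + 6×100 + 24 → twelve thousand six hundred twenty-four (English words)
twelve thousand six hundred twenty-four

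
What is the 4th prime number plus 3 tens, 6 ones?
The 4th prime number = 7
Convert 3 tens, 6 ones (place-value notation) → 3×10 + 6 = 36 (decimal)
Compute 7 + 36 = 43
43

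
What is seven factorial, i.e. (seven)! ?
Convert seven (English words) → 7 (decimal)
Compute 7! = 5040
5040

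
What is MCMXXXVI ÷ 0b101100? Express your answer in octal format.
Convert MCMXXXVI (Roman numeral) → 1000 + 900 + 10 + 10 + 10 + 5 + 1 = 1936 (decimal)
Convert 0b101100 (binary) → 32 + 8 + 4 = 44 (decimal)
Compute 1936 ÷ 44 = 44
Convert 44 (decimal) → 44 = 5×8 + 4 → 0o54 (octal)
0o54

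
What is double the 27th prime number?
The 27th prime number = 103
Compute 103 × 2 = 206
206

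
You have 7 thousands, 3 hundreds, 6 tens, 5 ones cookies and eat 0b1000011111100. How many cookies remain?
Convert 7 thousands, 3 hundreds, 6 tens, 5 ones (place-value notation) → 7×1000 + 3×100 + 6×10 + 5 = 7365 (decimal)
Convert 0b1000011111100 (binary) → 4096 + 128 + 64 + 32 + 16 + 8 + 4 = 4348 (decimal)
Compute 7365 - 4348 = 3017
3017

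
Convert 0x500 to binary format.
Convert 0x500 (hexadecimal) → 5×256 = 1280 (decimal)
Convert 1280 (decimal) → 1280 = 1024 + 256 → 0b10100000000 (binary)
0b10100000000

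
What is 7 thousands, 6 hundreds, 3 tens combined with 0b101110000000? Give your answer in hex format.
Convert 7 thousands, 6 hundreds, 3 tens (place-value notation) → 7×1000 + 6×100 + 3×10 = 7630 (decimal)
Convert 0b101110000000 (binary) → 2048 + 512 + 256 + 128 = 2944 (decimal)
Compute 7630 + 2944 = 10574
Convert 10574 (decimal) → 10574 = 2×4096 + 9×256 + 4×16 + 14 → 0x294E (hexadecimal)
0x294E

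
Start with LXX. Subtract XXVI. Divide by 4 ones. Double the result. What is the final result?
Convert LXX (Roman numeral) → 50 + 10 + 10 = 70 (decimal)
Start: 70
Convert XXVI (Roman numeral) → 10 + 10 + 5 + 1 = 26 (decimal)
70 - 26 = 44
Convert 4 ones (place-value notation) → 4 (decimal)
44 ÷ 4 = 11
11 × 2 = 22
22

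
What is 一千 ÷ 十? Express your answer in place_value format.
Convert 一千 (Chinese numeral) → 1×1000 = 1000 (decimal)
Convert 十 (Chinese numeral) → 1×10 = 10 (decimal)
Compute 1000 ÷ 10 = 100
Convert 100 (decimal) → 100 = 1×100 → 1 hundred (place-value notation)
1 hundred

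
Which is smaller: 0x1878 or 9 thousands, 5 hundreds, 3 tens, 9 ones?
Convert 0x1878 (hexadecimal) → 1×4096 + 8×256 + 7×16 + 8 = 6264 (decimal)
Convert 9 thousands, 5 hundreds, 3 tens, 9 ones (place-value notation) → 9×1000 + 5×100 + 3×10 + 9 = 9539 (decimal)
Compare 6264 vs 9539: smaller = 6264
6264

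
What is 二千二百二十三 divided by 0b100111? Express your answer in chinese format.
Convert 二千二百二十三 (Chinese numeral) → 2×1000 + 2×100 + 2×10 + 3 = 2223 (decimal)
Convert 0b100111 (binary) → 32 + 4 + 2 + 1 = 39 (decimal)
Compute 2223 ÷ 39 = 57
Convert 57 (decimal) → 57 = 5×10 + 7 → 五十七 (Chinese numeral)
五十七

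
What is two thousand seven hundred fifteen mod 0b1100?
Convert two thousand seven hundred fifteen (English words) → 2×1000 + 7×100 + 15 = 2715 (decimal)
Convert 0b1100 (binary) → 8 + 4 = 12 (decimal)
Compute 2715 mod 12 = 3
3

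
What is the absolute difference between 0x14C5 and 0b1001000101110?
Convert 0x14C5 (hexadecimal) → 1×4096 + 4×256 + 12×16 + 5 = 5317 (decimal)
Convert 0b1001000101110 (binary) → 4096 + 512 + 32 + 8 + 4 + 2 = 4654 (decimal)
Compute |5317 - 4654| = 663
663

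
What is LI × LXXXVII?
Convert LI (Roman numeral) → 50 + 1 = 51 (decimal)
Convert LXXXVII (Roman numeral) → 50 + 10 + 10 + 10 + 5 + 1 + 1 = 87 (decimal)
Compute 51 × 87 = 4437
4437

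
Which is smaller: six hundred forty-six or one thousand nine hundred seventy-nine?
Convert six hundred forty-six (English words) → 6×100 + 46 = 646 (decimal)
Convert one thousand nine hundred seventy-nine (English words) → 1×1000 + 9×100 + 79 = 1979 (decimal)
Compare 646 vs 1979: smaller = 646
646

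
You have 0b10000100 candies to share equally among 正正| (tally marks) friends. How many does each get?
Convert 0b10000100 (binary) → 128 + 4 = 132 (decimal)
Convert 正正| (tally marks) → 5 + 5 + 1 = 11 (decimal)
Compute 132 ÷ 11 = 12
12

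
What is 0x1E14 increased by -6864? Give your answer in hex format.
Convert 0x1E14 (hexadecimal) → 1×4096 + 14×256 + 1×16 + 4 = 7700 (decimal)
Compute 7700 + -6864 = 836
Convert 836 (decimal) → 836 = 3×256 + 4×16 + 4 → 0x344 (hexadecimal)
0x344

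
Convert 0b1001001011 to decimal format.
Convert 0b1001001011 (binary) → 512 + 64 + 8 + 2 + 1 = 587 (decimal)
587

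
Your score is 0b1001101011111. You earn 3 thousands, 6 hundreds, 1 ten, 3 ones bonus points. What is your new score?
Convert 0b1001101011111 (binary) → 4096 + 512 + 256 + 64 + 16 + 8 + 4 + 2 + 1 = 4959 (decimal)
Convert 3 thousands, 6 hundreds, 1 ten, 3 ones (place-value notation) → 3×1000 + 6×100 + 1×10 + 3 = 3613 (decimal)
Compute 4959 + 3613 = 8572
8572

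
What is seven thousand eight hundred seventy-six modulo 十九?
Convert seven thousand eight hundred seventy-six (English words) → 7×1000 + 8×100 + 76 = 7876 (decimal)
Convert 十九 (Chinese numeral) → 1×10 + 9 = 19 (decimal)
Compute 7876 mod 19 = 10
10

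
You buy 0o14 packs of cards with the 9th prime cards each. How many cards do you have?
Convert the 9th prime (prime index) → 23 (decimal)
Convert 0o14 (octal) → 1×8 + 4 = 12 (decimal)
Compute 23 × 12 = 276
276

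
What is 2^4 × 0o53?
Convert 2^4 (power) → 16 (decimal)
Convert 0o53 (octal) → 5×8 + 3 = 43 (decimal)
Compute 16 × 43 = 688
688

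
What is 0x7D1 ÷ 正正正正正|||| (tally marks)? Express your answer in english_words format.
Convert 0x7D1 (hexadecimal) → 7×256 + 13×16 + 1 = 2001 (decimal)
Convert 正正正正正|||| (tally marks) → 5 + 5 + 5 + 5 + 5 + 4 = 29 (decimal)
Compute 2001 ÷ 29 = 69
Convert 69 (decimal) → sixty-nine (English words)
sixty-nine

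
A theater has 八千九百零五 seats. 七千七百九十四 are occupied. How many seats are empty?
Convert 八千九百零五 (Chinese numeral) → 8×1000 + 9×100 + 5 = 8905 (decimal)
Convert 七千七百九十四 (Chinese numeral) → 7×1000 + 7×100 + 9×10 + 4 = 7794 (decimal)
Compute 8905 - 7794 = 1111
1111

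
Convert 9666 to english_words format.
Convert 9666 (decimal) → 9666 = 9×1000 + 6×100 + 66 → nine thousand six hundred sixty-six (English words)
nine thousand six hundred sixty-six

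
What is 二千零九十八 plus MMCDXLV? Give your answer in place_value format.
Convert 二千零九十八 (Chinese numeral) → 2×1000 + 9×10 + 8 = 2098 (decimal)
Convert MMCDXLV (Roman numeral) → 1000 + 1000 + 400 + 40 + 5 = 2445 (decimal)
Compute 2098 + 2445 = 4543
Convert 4543 (decimal) → 4543 = 4×1000 + 5×100 + 4×10 + 3 → 4 thousands, 5 hundreds, 4 tens, 3 ones (place-value notation)
4 thousands, 5 hundreds, 4 tens, 3 ones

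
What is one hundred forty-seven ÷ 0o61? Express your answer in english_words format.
Convert one hundred forty-seven (English words) → 1×100 + 47 = 147 (decimal)
Convert 0o61 (octal) → 6×8 + 1 = 49 (decimal)
Compute 147 ÷ 49 = 3
Convert 3 (decimal) → three (English words)
three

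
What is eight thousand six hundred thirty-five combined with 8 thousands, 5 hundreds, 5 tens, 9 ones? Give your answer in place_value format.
Convert eight thousand six hundred thirty-five (English words) → 8×1000 + 6×100 + 35 = 8635 (decimal)
Convert 8 thousands, 5 hundreds, 5 tens, 9 ones (place-value notation) → 8×1000 + 5×100 + 5×10 + 9 = 8559 (decimal)
Compute 8635 + 8559 = 17194
Convert 17194 (decimal) → 17194 = 17×1000 + 1×100 + 9×10 + 4 → 17 thousands, 1 hundred, 9 tens, 4 ones (place-value notation)
17 thousands, 1 hundred, 9 tens, 4 ones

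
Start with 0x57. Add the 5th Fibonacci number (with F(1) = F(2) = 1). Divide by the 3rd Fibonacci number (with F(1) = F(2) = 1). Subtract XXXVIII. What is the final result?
Convert 0x57 (hexadecimal) → 5×16 + 7 = 87 (decimal)
Start: 87
Convert the 5th Fibonacci number (with F(1) = F(2) = 1) (Fibonacci index) → 1, 1, 2, 3, 5 → 5 (decimal)
87 + 5 = 92
Convert the 3rd Fibonacci number (with F(1) = F(2) = 1) (Fibonacci index) → 1, 1, 2 → 2 (decimal)
92 ÷ 2 = 46
Convert XXXVIII (Roman numeral) → 10 + 10 + 10 + 5 + 1 + 1 + 1 = 38 (decimal)
46 - 38 = 8
8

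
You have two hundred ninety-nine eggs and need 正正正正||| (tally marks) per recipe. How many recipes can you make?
Convert two hundred ninety-nine (English words) → 2×100 + 99 = 299 (decimal)
Convert 正正正正||| (tally marks) → 5 + 5 + 5 + 5 + 3 = 23 (decimal)
Compute 299 ÷ 23 = 13
13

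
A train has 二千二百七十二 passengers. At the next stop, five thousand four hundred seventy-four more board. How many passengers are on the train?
Convert 二千二百七十二 (Chinese numeral) → 2×1000 + 2×100 + 7×10 + 2 = 2272 (decimal)
Convert five thousand four hundred seventy-four (English words) → 5×1000 + 4×100 + 74 = 5474 (decimal)
Compute 2272 + 5474 = 7746
7746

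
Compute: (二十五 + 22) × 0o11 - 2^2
Convert 二十五 (Chinese numeral) → 2×10 + 5 = 25 (decimal)
Convert 0o11 (octal) → 1×8 + 1 = 9 (decimal)
Convert 2^2 (power) → 4 (decimal)
Expression in decimal: (25 + 22) × 9 - 4
Parentheses first: 25 + 22 = 47
Multiply: 47 × 9 = 423
Subtract: 423 - 4 = 419
419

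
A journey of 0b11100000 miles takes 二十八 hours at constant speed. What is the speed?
Convert 0b11100000 (binary) → 128 + 64 + 32 = 224 (decimal)
Convert 二十八 (Chinese numeral) → 2×10 + 8 = 28 (decimal)
Compute 224 ÷ 28 = 8
8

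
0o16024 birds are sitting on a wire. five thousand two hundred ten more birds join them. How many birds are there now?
Convert 0o16024 (octal) → 1×4096 + 6×512 + 2×8 + 4 = 7188 (decimal)
Convert five thousand two hundred ten (English words) → 5×1000 + 2×100 + 10 = 5210 (decimal)
Compute 7188 + 5210 = 12398
12398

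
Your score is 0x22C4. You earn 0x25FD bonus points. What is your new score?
Convert 0x22C4 (hexadecimal) → 2×4096 + 2×256 + 12×16 + 4 = 8900 (decimal)
Convert 0x25FD (hexadecimal) → 2×4096 + 5×256 + 15×16 + 13 = 9725 (decimal)
Compute 8900 + 9725 = 18625
18625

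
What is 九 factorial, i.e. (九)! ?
Convert 九 (Chinese numeral) → 9 (decimal)
Compute 9! = 362880
362880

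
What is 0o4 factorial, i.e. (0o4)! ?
Convert 0o4 (octal) → 4 (decimal)
Compute 4! = 24
24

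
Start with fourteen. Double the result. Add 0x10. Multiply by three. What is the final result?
Convert fourteen (English words) → 14 (decimal)
Start: 14
14 × 2 = 28
Convert 0x10 (hexadecimal) → 1×16 = 16 (decimal)
28 + 16 = 44
Convert three (English words) → 3 (decimal)
44 × 3 = 132
132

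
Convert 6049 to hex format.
Convert 6049 (decimal) → 6049 = 1×4096 + 7×256 + 10×16 + 1 → 0x17A1 (hexadecimal)
0x17A1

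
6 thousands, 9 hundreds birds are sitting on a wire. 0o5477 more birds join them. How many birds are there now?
Convert 6 thousands, 9 hundreds (place-value notation) → 6×1000 + 9×100 = 6900 (decimal)
Convert 0o5477 (octal) → 5×512 + 4×64 + 7×8 + 7 = 2879 (decimal)
Compute 6900 + 2879 = 9779
9779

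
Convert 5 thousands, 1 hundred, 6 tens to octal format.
Convert 5 thousands, 1 hundred, 6 tens (place-value notation) → 5×1000 + 1×100 + 6×10 = 5160 (decimal)
Convert 5160 (decimal) → 5160 = 1×4096 + 2×512 + 5×8 → 0o12050 (octal)
0o12050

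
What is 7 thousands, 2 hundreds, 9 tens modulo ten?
Convert 7 thousands, 2 hundreds, 9 tens (place-value notation) → 7×1000 + 2×100 + 9×10 = 7290 (decimal)
Convert ten (English words) → 10 (decimal)
Compute 7290 mod 10 = 0
0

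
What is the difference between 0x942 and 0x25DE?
Convert 0x942 (hexadecimal) → 9×256 + 4×16 + 2 = 2370 (decimal)
Convert 0x25DE (hexadecimal) → 2×4096 + 5×256 + 13×16 + 14 = 9694 (decimal)
Difference: |2370 - 9694| = 7324
7324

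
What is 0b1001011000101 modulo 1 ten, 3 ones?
Convert 0b1001011000101 (binary) → 4096 + 512 + 128 + 64 + 4 + 1 = 4805 (decimal)
Convert 1 ten, 3 ones (place-value notation) → 1×10 + 3 = 13 (decimal)
Compute 4805 mod 13 = 8
8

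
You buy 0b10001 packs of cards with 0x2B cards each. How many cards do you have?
Convert 0x2B (hexadecimal) → 2×16 + 11 = 43 (decimal)
Convert 0b10001 (binary) → 16 + 1 = 17 (decimal)
Compute 43 × 17 = 731
731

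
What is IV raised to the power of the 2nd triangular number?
Convert IV (Roman numeral) → 4 (decimal)
Convert the 2nd triangular number (triangular index) → 2×3/2 = 3 (decimal)
Compute 4 ^ 3 = 64
64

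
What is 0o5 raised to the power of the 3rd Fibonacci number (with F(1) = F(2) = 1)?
Convert 0o5 (octal) → 5 (decimal)
Convert the 3rd Fibonacci number (with F(1) = F(2) = 1) (Fibonacci index) → 1, 1, 2 → 2 (decimal)
Compute 5 ^ 2 = 25
25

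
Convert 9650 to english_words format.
Convert 9650 (decimal) → 9650 = 9×1000 + 6×100 + 50 → nine thousand six hundred fifty (English words)
nine thousand six hundred fifty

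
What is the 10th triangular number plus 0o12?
The 10th triangular number = 10×11/2 = 55
Convert 0o12 (octal) → 1×8 + 2 = 10 (decimal)
Compute 55 + 10 = 65
65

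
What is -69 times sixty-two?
Convert sixty-two (English words) → 62 (decimal)
Compute -69 × 62 = -4278
-4278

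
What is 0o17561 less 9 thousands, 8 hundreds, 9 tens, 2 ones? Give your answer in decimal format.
Convert 0o17561 (octal) → 1×4096 + 7×512 + 5×64 + 6×8 + 1 = 8049 (decimal)
Convert 9 thousands, 8 hundreds, 9 tens, 2 ones (place-value notation) → 9×1000 + 8×100 + 9×10 + 2 = 9892 (decimal)
Compute 8049 - 9892 = -1843
-1843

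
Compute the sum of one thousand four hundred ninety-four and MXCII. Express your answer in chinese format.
Convert one thousand four hundred ninety-four (English words) → 1×1000 + 4×100 + 94 = 1494 (decimal)
Convert MXCII (Roman numeral) → 1000 + 90 + 1 + 1 = 1092 (decimal)
Compute 1494 + 1092 = 2586
Convert 2586 (decimal) → 2586 = 2×1000 + 5×100 + 8×10 + 6 → 二千五百八十六 (Chinese numeral)
二千五百八十六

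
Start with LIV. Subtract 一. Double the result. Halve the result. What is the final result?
Convert LIV (Roman numeral) → 50 + 4 = 54 (decimal)
Start: 54
Convert 一 (Chinese numeral) → 1 (decimal)
54 - 1 = 53
53 × 2 = 106
106 ÷ 2 = 53
53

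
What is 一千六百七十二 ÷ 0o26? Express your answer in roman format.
Convert 一千六百七十二 (Chinese numeral) → 1×1000 + 6×100 + 7×10 + 2 = 1672 (decimal)
Convert 0o26 (octal) → 2×8 + 6 = 22 (decimal)
Compute 1672 ÷ 22 = 76
Convert 76 (decimal) → 76 = 50 + 10 + 10 + 5 + 1 → LXXVI (Roman numeral)
LXXVI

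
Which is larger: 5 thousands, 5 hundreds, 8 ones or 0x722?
Convert 5 thousands, 5 hundreds, 8 ones (place-value notation) → 5×1000 + 5×100 + 8 = 5508 (decimal)
Convert 0x722 (hexadecimal) → 7×256 + 2×16 + 2 = 1826 (decimal)
Compare 5508 vs 1826: larger = 5508
5508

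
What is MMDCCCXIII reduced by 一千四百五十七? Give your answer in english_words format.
Convert MMDCCCXIII (Roman numeral) → 1000 + 1000 + 500 + 100 + 100 + 100 + 10 + 1 + 1 + 1 = 2813 (decimal)
Convert 一千四百五十七 (Chinese numeral) → 1×1000 + 4×100 + 5×10 + 7 = 1457 (decimal)
Compute 2813 - 1457 = 1356
Convert 1356 (decimal) → 1356 = 1×1000 + 3×100 + 56 → one thousand three hundred fifty-six (English words)
one thousand three hundred fifty-six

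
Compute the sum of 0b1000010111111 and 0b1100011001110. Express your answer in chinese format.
Convert 0b1000010111111 (binary) → 4096 + 128 + 32 + 16 + 8 + 4 + 2 + 1 = 4287 (decimal)
Convert 0b1100011001110 (binary) → 4096 + 2048 + 128 + 64 + 8 + 4 + 2 = 6350 (decimal)
Compute 4287 + 6350 = 10637
Convert 10637 (decimal) → 10637 = 1×10000 + 6×100 + 3×10 + 7 → 一万零六百三十七 (Chinese numeral)
一万零六百三十七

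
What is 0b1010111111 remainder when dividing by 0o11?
Convert 0b1010111111 (binary) → 512 + 128 + 32 + 16 + 8 + 4 + 2 + 1 = 703 (decimal)
Convert 0o11 (octal) → 1×8 + 1 = 9 (decimal)
Compute 703 mod 9 = 1
1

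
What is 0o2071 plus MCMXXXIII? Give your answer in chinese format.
Convert 0o2071 (octal) → 2×512 + 7×8 + 1 = 1081 (decimal)
Convert MCMXXXIII (Roman numeral) → 1000 + 900 + 10 + 10 + 10 + 1 + 1 + 1 = 1933 (decimal)
Compute 1081 + 1933 = 3014
Convert 3014 (decimal) → 3014 = 3×1000 + 1×10 + 4 → 三千零一十四 (Chinese numeral)
三千零一十四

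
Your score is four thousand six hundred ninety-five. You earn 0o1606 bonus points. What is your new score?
Convert four thousand six hundred ninety-five (English words) → 4×1000 + 6×100 + 95 = 4695 (decimal)
Convert 0o1606 (octal) → 1×512 + 6×64 + 6 = 902 (decimal)
Compute 4695 + 902 = 5597
5597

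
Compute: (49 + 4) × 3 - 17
Parentheses first: 49 + 4 = 53
Multiply: 53 × 3 = 159
Subtract: 159 - 17 = 142
142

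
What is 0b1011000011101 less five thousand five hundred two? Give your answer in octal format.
Convert 0b1011000011101 (binary) → 4096 + 1024 + 512 + 16 + 8 + 4 + 1 = 5661 (decimal)
Convert five thousand five hundred two (English words) → 5×1000 + 5×100 + 2 = 5502 (decimal)
Compute 5661 - 5502 = 159
Convert 159 (decimal) → 159 = 2×64 + 3×8 + 7 → 0o237 (octal)
0o237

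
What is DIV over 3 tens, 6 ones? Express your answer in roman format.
Convert DIV (Roman numeral) → 500 + 4 = 504 (decimal)
Convert 3 tens, 6 ones (place-value notation) → 3×10 + 6 = 36 (decimal)
Compute 504 ÷ 36 = 14
Convert 14 (decimal) → 14 = 10 + 4 → XIV (Roman numeral)
XIV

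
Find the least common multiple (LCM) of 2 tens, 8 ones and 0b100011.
Convert 2 tens, 8 ones (place-value notation) → 2×10 + 8 = 28 (decimal)
Convert 0b100011 (binary) → 32 + 2 + 1 = 35 (decimal)
Compute lcm(28, 35) = 140
140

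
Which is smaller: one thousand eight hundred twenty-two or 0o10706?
Convert one thousand eight hundred twenty-two (English words) → 1×1000 + 8×100 + 22 = 1822 (decimal)
Convert 0o10706 (octal) → 1×4096 + 7×64 + 6 = 4550 (decimal)
Compare 1822 vs 4550: smaller = 1822
1822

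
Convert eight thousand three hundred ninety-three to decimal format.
Convert eight thousand three hundred ninety-three (English words) → 8×1000 + 3×100 + 93 = 8393 (decimal)
8393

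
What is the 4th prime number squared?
The 4th prime number = 7
Compute 7² = 7 × 7 = 49
49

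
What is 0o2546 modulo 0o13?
Convert 0o2546 (octal) → 2×512 + 5×64 + 4×8 + 6 = 1382 (decimal)
Convert 0o13 (octal) → 1×8 + 3 = 11 (decimal)
Compute 1382 mod 11 = 7
7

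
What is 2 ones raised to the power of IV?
Convert 2 ones (place-value notation) → 2 (decimal)
Convert IV (Roman numeral) → 4 (decimal)
Compute 2 ^ 4 = 16
16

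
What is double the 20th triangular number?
The 20th triangular number = 20×21/2 = 210
Compute 210 × 2 = 420
420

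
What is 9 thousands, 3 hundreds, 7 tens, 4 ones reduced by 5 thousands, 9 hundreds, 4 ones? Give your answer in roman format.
Convert 9 thousands, 3 hundreds, 7 tens, 4 ones (place-value notation) → 9×1000 + 3×100 + 7×10 + 4 = 9374 (decimal)
Convert 5 thousands, 9 hundreds, 4 ones (place-value notation) → 5×1000 + 9×100 + 4 = 5904 (decimal)
Compute 9374 - 5904 = 3470
Convert 3470 (decimal) → 3470 = 1000 + 1000 + 1000 + 400 + 50 + 10 + 10 → MMMCDLXX (Roman numeral)
MMMCDLXX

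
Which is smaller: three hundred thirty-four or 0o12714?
Convert three hundred thirty-four (English words) → 3×100 + 34 = 334 (decimal)
Convert 0o12714 (octal) → 1×4096 + 2×512 + 7×64 + 1×8 + 4 = 5580 (decimal)
Compare 334 vs 5580: smaller = 334
334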